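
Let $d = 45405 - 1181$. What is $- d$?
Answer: $-44224$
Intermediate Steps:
$d = 44224$
$- d = \left(-1\right) 44224 = -44224$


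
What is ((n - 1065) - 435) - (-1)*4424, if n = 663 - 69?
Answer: 3518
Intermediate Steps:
n = 594
((n - 1065) - 435) - (-1)*4424 = ((594 - 1065) - 435) - (-1)*4424 = (-471 - 435) - 1*(-4424) = -906 + 4424 = 3518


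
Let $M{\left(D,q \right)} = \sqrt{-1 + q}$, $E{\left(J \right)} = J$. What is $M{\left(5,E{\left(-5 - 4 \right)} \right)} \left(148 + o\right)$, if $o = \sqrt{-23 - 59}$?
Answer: $i \sqrt{10} \left(148 + i \sqrt{82}\right) \approx -28.636 + 468.02 i$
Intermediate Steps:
$o = i \sqrt{82}$ ($o = \sqrt{-82} = i \sqrt{82} \approx 9.0554 i$)
$M{\left(5,E{\left(-5 - 4 \right)} \right)} \left(148 + o\right) = \sqrt{-1 - 9} \left(148 + i \sqrt{82}\right) = \sqrt{-10} \left(148 + i \sqrt{82}\right) = i \sqrt{10} \left(148 + i \sqrt{82}\right)$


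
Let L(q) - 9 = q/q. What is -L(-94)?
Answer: -10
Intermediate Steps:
L(q) = 10 (L(q) = 9 + q/q = 9 + 1 = 10)
-L(-94) = -1*10 = -10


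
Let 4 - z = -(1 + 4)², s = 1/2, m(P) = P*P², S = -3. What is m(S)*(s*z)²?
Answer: -22707/4 ≈ -5676.8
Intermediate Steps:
m(P) = P³
s = ½ (s = 1*(½) = ½ ≈ 0.50000)
z = 29 (z = 4 - (-1)*(1 + 4)² = 4 - (-1)*5² = 4 - (-1)*25 = 4 - 1*(-25) = 4 + 25 = 29)
m(S)*(s*z)² = (-3)³*((½)*29)² = -27*(29/2)² = -27*841/4 = -22707/4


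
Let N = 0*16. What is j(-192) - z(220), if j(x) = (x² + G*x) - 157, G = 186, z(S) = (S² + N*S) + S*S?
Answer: -95805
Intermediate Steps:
N = 0
z(S) = 2*S² (z(S) = (S² + 0*S) + S*S = (S² + 0) + S² = S² + S² = 2*S²)
j(x) = -157 + x² + 186*x (j(x) = (x² + 186*x) - 157 = -157 + x² + 186*x)
j(-192) - z(220) = (-157 + (-192)² + 186*(-192)) - 2*220² = (-157 + 36864 - 35712) - 2*48400 = 995 - 1*96800 = 995 - 96800 = -95805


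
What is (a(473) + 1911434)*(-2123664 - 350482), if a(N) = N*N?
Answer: -5282704995798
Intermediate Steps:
a(N) = N²
(a(473) + 1911434)*(-2123664 - 350482) = (473² + 1911434)*(-2123664 - 350482) = (223729 + 1911434)*(-2474146) = 2135163*(-2474146) = -5282704995798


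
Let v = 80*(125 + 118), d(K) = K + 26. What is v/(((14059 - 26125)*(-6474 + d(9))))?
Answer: 3240/12948829 ≈ 0.00025022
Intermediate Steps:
d(K) = 26 + K
v = 19440 (v = 80*243 = 19440)
v/(((14059 - 26125)*(-6474 + d(9)))) = 19440/(((14059 - 26125)*(-6474 + (26 + 9)))) = 19440/((-12066*(-6474 + 35))) = 19440/((-12066*(-6439))) = 19440/77692974 = 19440*(1/77692974) = 3240/12948829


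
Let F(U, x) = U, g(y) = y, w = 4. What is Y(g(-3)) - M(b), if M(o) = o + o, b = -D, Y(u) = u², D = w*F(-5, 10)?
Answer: -31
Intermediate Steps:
D = -20 (D = 4*(-5) = -20)
b = 20 (b = -1*(-20) = 20)
M(o) = 2*o
Y(g(-3)) - M(b) = (-3)² - 2*20 = 9 - 1*40 = 9 - 40 = -31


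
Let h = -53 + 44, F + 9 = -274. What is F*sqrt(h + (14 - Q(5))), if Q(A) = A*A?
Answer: -566*I*sqrt(5) ≈ -1265.6*I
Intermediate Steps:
F = -283 (F = -9 - 274 = -283)
h = -9
Q(A) = A**2
F*sqrt(h + (14 - Q(5))) = -283*sqrt(-9 + (14 - 1*5**2)) = -283*sqrt(-9 + (14 - 1*25)) = -283*sqrt(-9 + (14 - 25)) = -283*sqrt(-9 - 11) = -566*I*sqrt(5)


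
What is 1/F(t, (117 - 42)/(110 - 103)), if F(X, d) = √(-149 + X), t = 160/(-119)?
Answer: -I*√2129029/17891 ≈ -0.081556*I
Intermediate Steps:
t = -160/119 (t = 160*(-1/119) = -160/119 ≈ -1.3445)
1/F(t, (117 - 42)/(110 - 103)) = 1/(√(-149 - 160/119)) = 1/(√(-17891/119)) = 1/(I*√2129029/119) = -I*√2129029/17891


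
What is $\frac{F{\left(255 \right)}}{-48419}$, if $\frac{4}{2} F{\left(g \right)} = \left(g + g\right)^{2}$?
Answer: $- \frac{130050}{48419} \approx -2.6859$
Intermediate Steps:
$F{\left(g \right)} = 2 g^{2}$ ($F{\left(g \right)} = \frac{\left(g + g\right)^{2}}{2} = \frac{\left(2 g\right)^{2}}{2} = \frac{4 g^{2}}{2} = 2 g^{2}$)
$\frac{F{\left(255 \right)}}{-48419} = \frac{2 \cdot 255^{2}}{-48419} = 2 \cdot 65025 \left(- \frac{1}{48419}\right) = 130050 \left(- \frac{1}{48419}\right) = - \frac{130050}{48419}$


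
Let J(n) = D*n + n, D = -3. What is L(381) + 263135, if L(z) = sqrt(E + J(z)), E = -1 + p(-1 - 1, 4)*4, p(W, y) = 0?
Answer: 263135 + I*sqrt(763) ≈ 2.6314e+5 + 27.622*I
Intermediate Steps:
J(n) = -2*n (J(n) = -3*n + n = -2*n)
E = -1 (E = -1 + 0*4 = -1 + 0 = -1)
L(z) = sqrt(-1 - 2*z)
L(381) + 263135 = sqrt(-1 - 2*381) + 263135 = sqrt(-1 - 762) + 263135 = sqrt(-763) + 263135 = I*sqrt(763) + 263135 = 263135 + I*sqrt(763)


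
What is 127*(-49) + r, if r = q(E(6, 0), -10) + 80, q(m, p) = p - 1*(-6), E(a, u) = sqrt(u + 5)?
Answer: -6147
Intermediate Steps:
E(a, u) = sqrt(5 + u)
q(m, p) = 6 + p (q(m, p) = p + 6 = 6 + p)
r = 76 (r = (6 - 10) + 80 = -4 + 80 = 76)
127*(-49) + r = 127*(-49) + 76 = -6223 + 76 = -6147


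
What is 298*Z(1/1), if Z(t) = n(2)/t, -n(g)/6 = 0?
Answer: 0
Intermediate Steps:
n(g) = 0 (n(g) = -6*0 = 0)
Z(t) = 0 (Z(t) = 0/t = 0)
298*Z(1/1) = 298*0 = 0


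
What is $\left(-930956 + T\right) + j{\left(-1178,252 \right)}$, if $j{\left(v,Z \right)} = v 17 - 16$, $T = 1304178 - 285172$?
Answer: $68008$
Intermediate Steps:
$T = 1019006$
$j{\left(v,Z \right)} = -16 + 17 v$ ($j{\left(v,Z \right)} = 17 v - 16 = -16 + 17 v$)
$\left(-930956 + T\right) + j{\left(-1178,252 \right)} = \left(-930956 + 1019006\right) + \left(-16 + 17 \left(-1178\right)\right) = 88050 - 20042 = 68008$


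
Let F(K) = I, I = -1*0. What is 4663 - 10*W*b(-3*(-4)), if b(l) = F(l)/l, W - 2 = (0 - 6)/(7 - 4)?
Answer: 4663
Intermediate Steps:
W = 0 (W = 2 + (0 - 6)/(7 - 4) = 2 - 6/3 = 2 - 6*1/3 = 2 - 2 = 0)
I = 0
F(K) = 0
b(l) = 0 (b(l) = 0/l = 0)
4663 - 10*W*b(-3*(-4)) = 4663 - 10*0*0 = 4663 - 0*0 = 4663 - 1*0 = 4663 + 0 = 4663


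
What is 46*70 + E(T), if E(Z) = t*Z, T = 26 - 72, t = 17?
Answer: 2438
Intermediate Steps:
T = -46
E(Z) = 17*Z
46*70 + E(T) = 46*70 + 17*(-46) = 3220 - 782 = 2438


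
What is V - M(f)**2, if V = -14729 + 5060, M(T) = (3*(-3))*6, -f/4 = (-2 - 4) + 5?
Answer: -12585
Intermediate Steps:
f = 4 (f = -4*((-2 - 4) + 5) = -4*(-6 + 5) = -4*(-1) = 4)
M(T) = -54 (M(T) = -9*6 = -54)
V = -9669
V - M(f)**2 = -9669 - 1*(-54)**2 = -9669 - 1*2916 = -9669 - 2916 = -12585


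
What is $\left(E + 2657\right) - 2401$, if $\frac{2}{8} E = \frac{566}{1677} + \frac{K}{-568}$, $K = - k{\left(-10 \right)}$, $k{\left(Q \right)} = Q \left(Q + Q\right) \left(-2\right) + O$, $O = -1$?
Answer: $\frac{60611315}{238134} \approx 254.53$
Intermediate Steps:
$k{\left(Q \right)} = -1 - 4 Q^{2}$ ($k{\left(Q \right)} = Q \left(Q + Q\right) \left(-2\right) - 1 = Q 2 Q \left(-2\right) - 1 = 2 Q^{2} \left(-2\right) - 1 = - 4 Q^{2} - 1 = -1 - 4 Q^{2}$)
$K = 401$ ($K = - (-1 - 4 \left(-10\right)^{2}) = - (-1 - 400) = \left(-1\right) \left(-401\right) = 401$)
$E = - \frac{350989}{238134}$ ($E = 4 \left(\frac{566}{1677} + \frac{401}{-568}\right) = 4 \left(566 \cdot \frac{1}{1677} + 401 \left(- \frac{1}{568}\right)\right) = 4 \left(\frac{566}{1677} - \frac{401}{568}\right) = 4 \left(- \frac{350989}{952536}\right) = - \frac{350989}{238134} \approx -1.4739$)
$\left(E + 2657\right) - 2401 = \left(- \frac{350989}{238134} + 2657\right) - 2401 = \frac{632371049}{238134} - 2401 = \frac{60611315}{238134}$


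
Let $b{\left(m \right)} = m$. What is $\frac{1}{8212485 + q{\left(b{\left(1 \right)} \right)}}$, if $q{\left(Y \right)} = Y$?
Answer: $\frac{1}{8212486} \approx 1.2177 \cdot 10^{-7}$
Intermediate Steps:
$\frac{1}{8212485 + q{\left(b{\left(1 \right)} \right)}} = \frac{1}{8212485 + 1} = \frac{1}{8212486}$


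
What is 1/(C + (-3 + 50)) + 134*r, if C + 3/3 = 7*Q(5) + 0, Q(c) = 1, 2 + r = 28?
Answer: 184653/53 ≈ 3484.0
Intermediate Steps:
r = 26 (r = -2 + 28 = 26)
C = 6 (C = -1 + (7*1 + 0) = -1 + (7 + 0) = -1 + 7 = 6)
1/(C + (-3 + 50)) + 134*r = 1/(6 + (-3 + 50)) + 134*26 = 1/(6 + 47) + 3484 = 1/53 + 3484 = 184653/53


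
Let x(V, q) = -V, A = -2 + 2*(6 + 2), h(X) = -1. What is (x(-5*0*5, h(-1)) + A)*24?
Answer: 336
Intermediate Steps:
A = 14 (A = -2 + 2*8 = -2 + 16 = 14)
(x(-5*0*5, h(-1)) + A)*24 = (-(-5*0)*5 + 14)*24 = (-0*5 + 14)*24 = (-1*0 + 14)*24 = (0 + 14)*24 = 14*24 = 336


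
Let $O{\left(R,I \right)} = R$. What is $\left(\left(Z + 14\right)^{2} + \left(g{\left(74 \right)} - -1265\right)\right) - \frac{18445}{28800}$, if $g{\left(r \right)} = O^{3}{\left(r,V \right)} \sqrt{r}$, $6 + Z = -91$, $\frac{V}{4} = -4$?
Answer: $\frac{46963351}{5760} + 405224 \sqrt{74} \approx 3.494 \cdot 10^{6}$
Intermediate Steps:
$V = -16$ ($V = 4 \left(-4\right) = -16$)
$Z = -97$ ($Z = -6 - 91 = -97$)
$g{\left(r \right)} = r^{\frac{7}{2}}$ ($g{\left(r \right)} = r^{3} \sqrt{r} = r^{\frac{7}{2}}$)
$\left(\left(Z + 14\right)^{2} + \left(g{\left(74 \right)} - -1265\right)\right) - \frac{18445}{28800} = \left(\left(-97 + 14\right)^{2} - \left(-1265 - 74^{\frac{7}{2}}\right)\right) - \frac{18445}{28800} = \left(\left(-83\right)^{2} + \left(405224 \sqrt{74} + 1265\right)\right) - \frac{3689}{5760} = \left(6889 + \left(1265 + 405224 \sqrt{74}\right)\right) - \frac{3689}{5760} = \left(8154 + 405224 \sqrt{74}\right) - \frac{3689}{5760} = \frac{46963351}{5760} + 405224 \sqrt{74}$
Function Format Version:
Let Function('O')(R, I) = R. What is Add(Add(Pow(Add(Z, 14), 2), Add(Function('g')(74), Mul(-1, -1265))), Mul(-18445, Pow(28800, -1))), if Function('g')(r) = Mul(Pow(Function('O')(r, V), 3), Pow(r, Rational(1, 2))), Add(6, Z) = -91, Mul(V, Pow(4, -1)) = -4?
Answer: Add(Rational(46963351, 5760), Mul(405224, Pow(74, Rational(1, 2)))) ≈ 3.4940e+6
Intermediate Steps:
V = -16 (V = Mul(4, -4) = -16)
Z = -97 (Z = Add(-6, -91) = -97)
Function('g')(r) = Pow(r, Rational(7, 2)) (Function('g')(r) = Mul(Pow(r, 3), Pow(r, Rational(1, 2))) = Pow(r, Rational(7, 2)))
Add(Add(Pow(Add(Z, 14), 2), Add(Function('g')(74), Mul(-1, -1265))), Mul(-18445, Pow(28800, -1))) = Add(Add(Pow(Add(-97, 14), 2), Add(Pow(74, Rational(7, 2)), Mul(-1, -1265))), Mul(-18445, Pow(28800, -1))) = Add(Add(Pow(-83, 2), Add(Mul(405224, Pow(74, Rational(1, 2))), 1265)), Mul(-18445, Rational(1, 28800))) = Add(Add(6889, Add(1265, Mul(405224, Pow(74, Rational(1, 2))))), Rational(-3689, 5760)) = Add(Add(8154, Mul(405224, Pow(74, Rational(1, 2)))), Rational(-3689, 5760)) = Add(Rational(46963351, 5760), Mul(405224, Pow(74, Rational(1, 2))))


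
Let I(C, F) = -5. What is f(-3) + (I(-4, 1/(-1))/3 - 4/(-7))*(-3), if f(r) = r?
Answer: 2/7 ≈ 0.28571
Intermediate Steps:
f(-3) + (I(-4, 1/(-1))/3 - 4/(-7))*(-3) = -3 + (-5/3 - 4/(-7))*(-3) = -3 + (-5*⅓ - 4*(-⅐))*(-3) = -3 + (-5/3 + 4/7)*(-3) = -3 - 23/21*(-3) = -3 + 23/7 = 2/7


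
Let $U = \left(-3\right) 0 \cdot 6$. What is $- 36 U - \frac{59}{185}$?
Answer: $- \frac{59}{185} \approx -0.31892$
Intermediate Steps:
$U = 0$ ($U = 0 \cdot 6 = 0$)
$- 36 U - \frac{59}{185} = \left(-36\right) 0 - \frac{59}{185} = 0 - \frac{59}{185} = - \frac{59}{185}$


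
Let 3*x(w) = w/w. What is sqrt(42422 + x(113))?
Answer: sqrt(381801)/3 ≈ 205.97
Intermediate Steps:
x(w) = 1/3 (x(w) = (w/w)/3 = (1/3)*1 = 1/3)
sqrt(42422 + x(113)) = sqrt(42422 + 1/3) = sqrt(127267/3) = sqrt(381801)/3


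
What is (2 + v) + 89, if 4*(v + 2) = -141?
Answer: 215/4 ≈ 53.750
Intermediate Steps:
v = -149/4 (v = -2 + (1/4)*(-141) = -2 - 141/4 = -149/4 ≈ -37.250)
(2 + v) + 89 = (2 - 149/4) + 89 = -141/4 + 89 = 215/4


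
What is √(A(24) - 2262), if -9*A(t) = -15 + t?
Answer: I*√2263 ≈ 47.571*I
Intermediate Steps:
A(t) = 5/3 - t/9 (A(t) = -(-15 + t)/9 = 5/3 - t/9)
√(A(24) - 2262) = √((5/3 - ⅑*24) - 2262) = √((5/3 - 8/3) - 2262) = √(-1 - 2262) = √(-2263) = I*√2263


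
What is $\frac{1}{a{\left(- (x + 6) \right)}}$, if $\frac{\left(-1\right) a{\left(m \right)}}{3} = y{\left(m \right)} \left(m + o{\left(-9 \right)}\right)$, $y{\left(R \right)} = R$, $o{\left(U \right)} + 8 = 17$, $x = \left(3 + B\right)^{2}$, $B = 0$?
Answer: $- \frac{1}{270} \approx -0.0037037$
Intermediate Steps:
$x = 9$ ($x = \left(3 + 0\right)^{2} = 3^{2} = 9$)
$o{\left(U \right)} = 9$ ($o{\left(U \right)} = -8 + 17 = 9$)
$a{\left(m \right)} = - 3 m \left(9 + m\right)$ ($a{\left(m \right)} = - 3 m \left(m + 9\right) = - 3 m \left(9 + m\right)$)
$\frac{1}{a{\left(- (x + 6) \right)}} = \frac{1}{\left(-3\right) \left(- (9 + 6)\right) \left(9 - \left(9 + 6\right)\right)} = \frac{1}{\left(-3\right) \left(\left(-1\right) 15\right) \left(9 - 15\right)} = \frac{1}{\left(-3\right) \left(-15\right) \left(9 - 15\right)} = \frac{1}{\left(-3\right) \left(-15\right) \left(-6\right)} = \frac{1}{-270} = - \frac{1}{270}$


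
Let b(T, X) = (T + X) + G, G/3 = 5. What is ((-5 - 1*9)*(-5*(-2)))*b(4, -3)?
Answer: -2240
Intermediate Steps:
G = 15 (G = 3*5 = 15)
b(T, X) = 15 + T + X (b(T, X) = (T + X) + 15 = 15 + T + X)
((-5 - 1*9)*(-5*(-2)))*b(4, -3) = ((-5 - 1*9)*(-5*(-2)))*(15 + 4 - 3) = ((-5 - 9)*10)*16 = -14*10*16 = -140*16 = -2240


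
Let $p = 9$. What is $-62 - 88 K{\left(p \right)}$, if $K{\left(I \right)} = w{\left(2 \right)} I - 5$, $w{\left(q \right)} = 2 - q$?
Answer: $378$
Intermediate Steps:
$K{\left(I \right)} = -5$ ($K{\left(I \right)} = \left(2 - 2\right) I - 5 = 0 I - 5 = 0 - 5 = -5$)
$-62 - 88 K{\left(p \right)} = -62 - -440 = -62 + 440 = 378$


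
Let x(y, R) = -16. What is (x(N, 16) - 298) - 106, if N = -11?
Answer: -420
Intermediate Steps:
(x(N, 16) - 298) - 106 = (-16 - 298) - 106 = -314 - 106 = -420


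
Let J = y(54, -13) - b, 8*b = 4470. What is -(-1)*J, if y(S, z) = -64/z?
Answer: -28799/52 ≈ -553.83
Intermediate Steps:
b = 2235/4 (b = (⅛)*4470 = 2235/4 ≈ 558.75)
J = -28799/52 (J = -64/(-13) - 1*2235/4 = -64*(-1/13) - 2235/4 = 64/13 - 2235/4 = -28799/52 ≈ -553.83)
-(-1)*J = -(-1)*(-28799)/52 = -1*28799/52 = -28799/52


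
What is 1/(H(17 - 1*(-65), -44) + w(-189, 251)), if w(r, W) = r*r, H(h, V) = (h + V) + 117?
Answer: 1/35876 ≈ 2.7874e-5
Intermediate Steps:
H(h, V) = 117 + V + h (H(h, V) = (V + h) + 117 = 117 + V + h)
w(r, W) = r**2
1/(H(17 - 1*(-65), -44) + w(-189, 251)) = 1/((117 - 44 + (17 - 1*(-65))) + (-189)**2) = 1/((117 - 44 + (17 + 65)) + 35721) = 1/((117 - 44 + 82) + 35721) = 1/(155 + 35721) = 1/35876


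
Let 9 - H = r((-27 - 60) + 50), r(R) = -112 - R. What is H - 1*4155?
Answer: -4071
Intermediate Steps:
H = 84 (H = 9 - (-112 - ((-27 - 60) + 50)) = 9 - (-112 - (-87 + 50)) = 9 - (-112 - 1*(-37)) = 9 - (-112 + 37) = 9 - 1*(-75) = 9 + 75 = 84)
H - 1*4155 = 84 - 1*4155 = 84 - 4155 = -4071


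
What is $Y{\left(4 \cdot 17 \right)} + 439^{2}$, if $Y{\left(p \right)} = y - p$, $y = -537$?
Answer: $192116$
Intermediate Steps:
$Y{\left(p \right)} = -537 - p$
$Y{\left(4 \cdot 17 \right)} + 439^{2} = \left(-537 - 4 \cdot 17\right) + 439^{2} = \left(-537 - 68\right) + 192721 = -605 + 192721 = 192116$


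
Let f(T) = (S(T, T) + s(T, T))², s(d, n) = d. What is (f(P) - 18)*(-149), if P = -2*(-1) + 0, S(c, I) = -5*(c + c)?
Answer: -45594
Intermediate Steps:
S(c, I) = -10*c
P = 2 (P = 2 + 0 = 2)
f(T) = 81*T² (f(T) = (-10*T + T)² = (-9*T)² = 81*T²)
(f(P) - 18)*(-149) = (81*2² - 18)*(-149) = (81*4 - 18)*(-149) = (324 - 18)*(-149) = 306*(-149) = -45594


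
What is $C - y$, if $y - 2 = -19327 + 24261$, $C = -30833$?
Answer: $-35769$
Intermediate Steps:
$y = 4936$ ($y = 2 + \left(-19327 + 24261\right) = 2 + 4934 = 4936$)
$C - y = -30833 - 4936 = -35769$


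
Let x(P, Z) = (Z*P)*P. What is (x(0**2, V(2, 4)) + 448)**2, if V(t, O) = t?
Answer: 200704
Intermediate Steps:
x(P, Z) = Z*P**2 (x(P, Z) = (P*Z)*P = Z*P**2)
(x(0**2, V(2, 4)) + 448)**2 = (2*(0**2)**2 + 448)**2 = (2*0**2 + 448)**2 = (2*0 + 448)**2 = (0 + 448)**2 = 448**2 = 200704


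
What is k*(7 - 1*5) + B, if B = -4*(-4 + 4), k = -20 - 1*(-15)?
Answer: -10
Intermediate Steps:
k = -5 (k = -20 + 15 = -5)
B = 0 (B = -4*0 = 0)
k*(7 - 1*5) + B = -5*(7 - 1*5) + 0 = -5*(7 - 5) + 0 = -5*2 + 0 = -10 + 0 = -10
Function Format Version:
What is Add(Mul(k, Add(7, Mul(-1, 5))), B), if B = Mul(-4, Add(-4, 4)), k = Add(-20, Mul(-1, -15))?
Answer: -10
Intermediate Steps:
k = -5 (k = Add(-20, 15) = -5)
B = 0 (B = Mul(-4, 0) = 0)
Add(Mul(k, Add(7, Mul(-1, 5))), B) = Add(Mul(-5, Add(7, Mul(-1, 5))), 0) = Add(Mul(-5, Add(7, -5)), 0) = Add(Mul(-5, 2), 0) = Add(-10, 0) = -10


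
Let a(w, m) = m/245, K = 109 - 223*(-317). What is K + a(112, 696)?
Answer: 17346696/245 ≈ 70803.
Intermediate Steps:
K = 70800 (K = 109 + 70691 = 70800)
a(w, m) = m/245 (a(w, m) = m*(1/245) = m/245)
K + a(112, 696) = 70800 + (1/245)*696 = 70800 + 696/245 = 17346696/245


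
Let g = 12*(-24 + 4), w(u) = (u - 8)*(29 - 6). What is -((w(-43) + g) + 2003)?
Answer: -590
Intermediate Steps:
w(u) = -184 + 23*u (w(u) = (-8 + u)*23 = -184 + 23*u)
g = -240 (g = 12*(-20) = -240)
-((w(-43) + g) + 2003) = -(((-184 + 23*(-43)) - 240) + 2003) = -(((-184 - 989) - 240) + 2003) = -((-1173 - 240) + 2003) = -(-1413 + 2003) = -1*590 = -590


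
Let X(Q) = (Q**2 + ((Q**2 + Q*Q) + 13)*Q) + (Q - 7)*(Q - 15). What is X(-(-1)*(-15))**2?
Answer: 36723600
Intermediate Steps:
X(Q) = Q**2 + Q*(13 + 2*Q**2) + (-15 + Q)*(-7 + Q) (X(Q) = (Q**2 + ((Q**2 + Q**2) + 13)*Q) + (-7 + Q)*(-15 + Q) = (Q**2 + (2*Q**2 + 13)*Q) + (-15 + Q)*(-7 + Q) = (Q**2 + (13 + 2*Q**2)*Q) + (-15 + Q)*(-7 + Q) = (Q**2 + Q*(13 + 2*Q**2)) + (-15 + Q)*(-7 + Q) = Q**2 + Q*(13 + 2*Q**2) + (-15 + Q)*(-7 + Q))
X(-(-1)*(-15))**2 = (105 - (-9)*(-1*(-15)) + 2*(-(-1)*(-15))**2 + 2*(-(-1)*(-15))**3)**2 = (105 - (-9)*15 + 2*(-1*15)**2 + 2*(-1*15)**3)**2 = (105 - 9*(-15) + 2*(-15)**2 + 2*(-15)**3)**2 = (105 + 135 + 2*225 + 2*(-3375))**2 = (105 + 135 + 450 - 6750)**2 = (-6060)**2 = 36723600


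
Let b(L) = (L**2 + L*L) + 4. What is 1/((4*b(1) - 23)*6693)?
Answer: 1/6693 ≈ 0.00014941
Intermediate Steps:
b(L) = 4 + 2*L**2 (b(L) = (L**2 + L**2) + 4 = 2*L**2 + 4 = 4 + 2*L**2)
1/((4*b(1) - 23)*6693) = 1/(4*(4 + 2*1**2) - 23*6693) = (1/6693)/(4*(4 + 2*1) - 23) = (1/6693)/(4*(4 + 2) - 23) = (1/6693)/(4*6 - 23) = (1/6693)/(24 - 23) = (1/6693)/1 = 1*(1/6693) = 1/6693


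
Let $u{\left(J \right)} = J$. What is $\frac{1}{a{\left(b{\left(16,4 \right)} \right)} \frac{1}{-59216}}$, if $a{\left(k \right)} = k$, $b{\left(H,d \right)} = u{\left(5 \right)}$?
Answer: $- \frac{59216}{5} \approx -11843.0$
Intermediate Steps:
$b{\left(H,d \right)} = 5$
$\frac{1}{a{\left(b{\left(16,4 \right)} \right)} \frac{1}{-59216}} = \frac{1}{5 \frac{1}{-59216}} = \frac{1}{5 \left(- \frac{1}{59216}\right)} = \frac{1}{- \frac{5}{59216}} = - \frac{59216}{5}$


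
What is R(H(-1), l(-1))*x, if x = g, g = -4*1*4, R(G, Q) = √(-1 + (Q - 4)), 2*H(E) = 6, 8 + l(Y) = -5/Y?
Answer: -32*I*√2 ≈ -45.255*I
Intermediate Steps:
l(Y) = -8 - 5/Y
H(E) = 3 (H(E) = (½)*6 = 3)
R(G, Q) = √(-5 + Q) (R(G, Q) = √(-1 + (-4 + Q)) = √(-5 + Q))
g = -16 (g = -4*4 = -16)
x = -16
R(H(-1), l(-1))*x = √(-5 + (-8 - 5/(-1)))*(-16) = √(-5 + (-8 - 5*(-1)))*(-16) = √(-5 + (-8 + 5))*(-16) = √(-5 - 3)*(-16) = √(-8)*(-16) = (2*I*√2)*(-16) = -32*I*√2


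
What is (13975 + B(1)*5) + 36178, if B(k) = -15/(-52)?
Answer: 2608031/52 ≈ 50154.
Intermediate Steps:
B(k) = 15/52 (B(k) = -15*(-1/52) = 15/52)
(13975 + B(1)*5) + 36178 = (13975 + (15/52)*5) + 36178 = (13975 + 75/52) + 36178 = 726775/52 + 36178 = 2608031/52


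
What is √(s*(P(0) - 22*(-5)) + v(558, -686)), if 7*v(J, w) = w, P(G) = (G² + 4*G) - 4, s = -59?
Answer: 4*I*√397 ≈ 79.699*I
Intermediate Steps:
P(G) = -4 + G² + 4*G
v(J, w) = w/7
√(s*(P(0) - 22*(-5)) + v(558, -686)) = √(-59*((-4 + 0² + 4*0) - 22*(-5)) + (⅐)*(-686)) = √(-59*((-4 + 0 + 0) + 110) - 98) = √(-59*(-4 + 110) - 98) = √(-59*106 - 98) = √(-6254 - 98) = √(-6352) = 4*I*√397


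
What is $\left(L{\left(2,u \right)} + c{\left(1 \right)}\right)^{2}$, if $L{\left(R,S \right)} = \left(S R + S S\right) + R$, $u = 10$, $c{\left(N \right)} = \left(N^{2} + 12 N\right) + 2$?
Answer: $18769$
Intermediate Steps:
$c{\left(N \right)} = 2 + N^{2} + 12 N$
$L{\left(R,S \right)} = R + S^{2} + R S$ ($L{\left(R,S \right)} = \left(R S + S^{2}\right) + R = \left(S^{2} + R S\right) + R = R + S^{2} + R S$)
$\left(L{\left(2,u \right)} + c{\left(1 \right)}\right)^{2} = \left(\left(2 + 10^{2} + 2 \cdot 10\right) + \left(2 + 1^{2} + 12 \cdot 1\right)\right)^{2} = \left(\left(2 + 100 + 20\right) + \left(2 + 1 + 12\right)\right)^{2} = \left(122 + 15\right)^{2} = 137^{2} = 18769$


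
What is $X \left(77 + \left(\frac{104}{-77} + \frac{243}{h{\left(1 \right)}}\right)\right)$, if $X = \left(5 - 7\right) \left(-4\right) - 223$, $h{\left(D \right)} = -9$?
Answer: $- \frac{805390}{77} \approx -10460.0$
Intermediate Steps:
$X = -215$ ($X = \left(-2\right) \left(-4\right) - 223 = 8 - 223 = -215$)
$X \left(77 + \left(\frac{104}{-77} + \frac{243}{h{\left(1 \right)}}\right)\right) = - 215 \left(77 + \left(\frac{104}{-77} + \frac{243}{-9}\right)\right) = - 215 \left(77 + \left(104 \left(- \frac{1}{77}\right) + 243 \left(- \frac{1}{9}\right)\right)\right) = - 215 \left(77 - \frac{2183}{77}\right) = \left(-215\right) \frac{3746}{77} = - \frac{805390}{77}$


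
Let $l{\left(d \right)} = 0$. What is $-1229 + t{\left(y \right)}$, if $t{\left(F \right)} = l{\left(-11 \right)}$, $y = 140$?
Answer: $-1229$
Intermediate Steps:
$t{\left(F \right)} = 0$
$-1229 + t{\left(y \right)} = -1229 + 0 = -1229$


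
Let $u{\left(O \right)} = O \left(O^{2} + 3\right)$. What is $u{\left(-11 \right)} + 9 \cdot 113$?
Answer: $-347$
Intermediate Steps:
$u{\left(O \right)} = O \left(3 + O^{2}\right)$
$u{\left(-11 \right)} + 9 \cdot 113 = - 11 \left(3 + \left(-11\right)^{2}\right) + 9 \cdot 113 = - 11 \left(3 + 121\right) + 1017 = \left(-11\right) 124 + 1017 = -1364 + 1017 = -347$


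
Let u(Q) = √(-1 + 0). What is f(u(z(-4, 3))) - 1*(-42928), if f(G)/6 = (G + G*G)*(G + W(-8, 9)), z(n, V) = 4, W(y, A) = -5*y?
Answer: 42682 + 234*I ≈ 42682.0 + 234.0*I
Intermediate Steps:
u(Q) = I (u(Q) = √(-1) = I)
f(G) = 6*(40 + G)*(G + G²) (f(G) = 6*((G + G*G)*(G - 5*(-8))) = 6*((G + G²)*(G + 40)) = 6*((G + G²)*(40 + G)) = 6*((40 + G)*(G + G²)) = 6*(40 + G)*(G + G²))
f(u(z(-4, 3))) - 1*(-42928) = 6*I*(40 + I² + 41*I) - 1*(-42928) = 6*I*(40 - 1 + 41*I) + 42928 = 6*I*(39 + 41*I) + 42928 = 42928 + 6*I*(39 + 41*I)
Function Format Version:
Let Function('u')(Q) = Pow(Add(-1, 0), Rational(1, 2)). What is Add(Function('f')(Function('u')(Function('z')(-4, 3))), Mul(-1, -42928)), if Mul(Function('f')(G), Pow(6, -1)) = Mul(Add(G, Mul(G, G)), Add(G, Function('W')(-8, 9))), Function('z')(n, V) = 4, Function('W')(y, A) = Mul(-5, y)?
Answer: Add(42682, Mul(234, I)) ≈ Add(42682., Mul(234.00, I))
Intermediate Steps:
Function('u')(Q) = I (Function('u')(Q) = Pow(-1, Rational(1, 2)) = I)
Function('f')(G) = Mul(6, Add(40, G), Add(G, Pow(G, 2))) (Function('f')(G) = Mul(6, Mul(Add(G, Mul(G, G)), Add(G, Mul(-5, -8)))) = Mul(6, Mul(Add(G, Pow(G, 2)), Add(G, 40))) = Mul(6, Mul(Add(G, Pow(G, 2)), Add(40, G))) = Mul(6, Mul(Add(40, G), Add(G, Pow(G, 2)))) = Mul(6, Add(40, G), Add(G, Pow(G, 2))))
Add(Function('f')(Function('u')(Function('z')(-4, 3))), Mul(-1, -42928)) = Add(Mul(6, I, Add(40, Pow(I, 2), Mul(41, I))), Mul(-1, -42928)) = Add(Mul(6, I, Add(40, -1, Mul(41, I))), 42928) = Add(Mul(6, I, Add(39, Mul(41, I))), 42928) = Add(42928, Mul(6, I, Add(39, Mul(41, I))))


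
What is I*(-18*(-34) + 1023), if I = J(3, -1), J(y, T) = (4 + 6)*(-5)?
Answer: -81750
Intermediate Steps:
J(y, T) = -50 (J(y, T) = 10*(-5) = -50)
I = -50
I*(-18*(-34) + 1023) = -50*(-18*(-34) + 1023) = -50*(612 + 1023) = -50*1635 = -81750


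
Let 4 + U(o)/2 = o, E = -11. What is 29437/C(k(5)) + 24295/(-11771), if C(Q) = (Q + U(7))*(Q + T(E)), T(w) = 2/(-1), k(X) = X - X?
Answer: -346794467/141252 ≈ -2455.1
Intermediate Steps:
k(X) = 0
U(o) = -8 + 2*o
T(w) = -2 (T(w) = 2*(-1) = -2)
C(Q) = (-2 + Q)*(6 + Q) (C(Q) = (Q + (-8 + 2*7))*(Q - 2) = (Q + (-8 + 14))*(-2 + Q) = (Q + 6)*(-2 + Q) = (6 + Q)*(-2 + Q) = (-2 + Q)*(6 + Q))
29437/C(k(5)) + 24295/(-11771) = 29437/(-12 + 0**2 + 4*0) + 24295/(-11771) = 29437/(-12 + 0 + 0) + 24295*(-1/11771) = 29437/(-12) - 24295/11771 = 29437*(-1/12) - 24295/11771 = -29437/12 - 24295/11771 = -346794467/141252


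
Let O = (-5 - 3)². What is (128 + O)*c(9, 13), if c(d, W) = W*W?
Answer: 32448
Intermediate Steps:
c(d, W) = W²
O = 64 (O = (-8)² = 64)
(128 + O)*c(9, 13) = (128 + 64)*13² = 192*169 = 32448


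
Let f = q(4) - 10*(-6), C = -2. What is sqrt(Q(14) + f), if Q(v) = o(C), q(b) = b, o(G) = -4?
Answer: 2*sqrt(15) ≈ 7.7460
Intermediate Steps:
Q(v) = -4
f = 64 (f = 4 - 10*(-6) = 4 + 60 = 64)
sqrt(Q(14) + f) = sqrt(-4 + 64) = sqrt(60) = 2*sqrt(15)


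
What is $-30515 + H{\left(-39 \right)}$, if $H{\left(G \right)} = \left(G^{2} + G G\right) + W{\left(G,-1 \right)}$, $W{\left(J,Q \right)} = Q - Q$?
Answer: $-27473$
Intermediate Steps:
$W{\left(J,Q \right)} = 0$
$H{\left(G \right)} = 2 G^{2}$ ($H{\left(G \right)} = \left(G^{2} + G G\right) + 0 = \left(G^{2} + G^{2}\right) + 0 = 2 G^{2} + 0 = 2 G^{2}$)
$-30515 + H{\left(-39 \right)} = -30515 + 2 \left(-39\right)^{2} = -30515 + 2 \cdot 1521 = -30515 + 3042 = -27473$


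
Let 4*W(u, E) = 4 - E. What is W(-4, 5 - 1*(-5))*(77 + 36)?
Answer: -339/2 ≈ -169.50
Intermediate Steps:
W(u, E) = 1 - E/4 (W(u, E) = (4 - E)/4 = 1 - E/4)
W(-4, 5 - 1*(-5))*(77 + 36) = (1 - (5 - 1*(-5))/4)*(77 + 36) = (1 - (5 + 5)/4)*113 = (1 - 1/4*10)*113 = (1 - 5/2)*113 = -3/2*113 = -339/2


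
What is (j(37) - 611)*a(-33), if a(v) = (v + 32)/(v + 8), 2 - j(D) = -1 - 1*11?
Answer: -597/25 ≈ -23.880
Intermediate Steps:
j(D) = 14 (j(D) = 2 - (-1 - 1*11) = 2 - (-1 - 11) = 2 - 1*(-12) = 2 + 12 = 14)
a(v) = (32 + v)/(8 + v)
(j(37) - 611)*a(-33) = (14 - 611)*((32 - 33)/(8 - 33)) = -597*(-1)/(-25) = -(-597)*(-1)/25 = -597*1/25 = -597/25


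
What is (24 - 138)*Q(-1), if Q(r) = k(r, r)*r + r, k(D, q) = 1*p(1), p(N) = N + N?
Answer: 342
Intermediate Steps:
p(N) = 2*N
k(D, q) = 2 (k(D, q) = 1*(2*1) = 1*2 = 2)
Q(r) = 3*r (Q(r) = 2*r + r = 3*r)
(24 - 138)*Q(-1) = (24 - 138)*(3*(-1)) = -114*(-3) = 342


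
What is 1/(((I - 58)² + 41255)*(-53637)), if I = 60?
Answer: -1/2213008983 ≈ -4.5187e-10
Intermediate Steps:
1/(((I - 58)² + 41255)*(-53637)) = 1/(((60 - 58)² + 41255)*(-53637)) = -1/53637/(2² + 41255) = -1/53637/(4 + 41255) = -1/53637/41259 = (1/41259)*(-1/53637) = -1/2213008983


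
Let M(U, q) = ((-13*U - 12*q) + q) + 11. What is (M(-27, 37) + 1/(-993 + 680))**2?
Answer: 198415396/97969 ≈ 2025.3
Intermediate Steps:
M(U, q) = 11 - 13*U - 11*q (M(U, q) = (-13*U - 11*q) + 11 = 11 - 13*U - 11*q)
(M(-27, 37) + 1/(-993 + 680))**2 = ((11 - 13*(-27) - 11*37) + 1/(-993 + 680))**2 = ((11 + 351 - 407) + 1/(-313))**2 = (-45 - 1/313)**2 = (-14086/313)**2 = 198415396/97969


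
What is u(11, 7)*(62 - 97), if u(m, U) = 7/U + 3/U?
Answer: -50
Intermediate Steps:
u(m, U) = 10/U
u(11, 7)*(62 - 97) = (10/7)*(62 - 97) = (10*(1/7))*(-35) = (10/7)*(-35) = -50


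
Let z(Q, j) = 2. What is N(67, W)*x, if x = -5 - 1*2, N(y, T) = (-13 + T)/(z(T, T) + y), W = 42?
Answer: -203/69 ≈ -2.9420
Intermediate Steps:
N(y, T) = (-13 + T)/(2 + y)
x = -7 (x = -5 - 2 = -7)
N(67, W)*x = ((-13 + 42)/(2 + 67))*(-7) = (29/69)*(-7) = -203/69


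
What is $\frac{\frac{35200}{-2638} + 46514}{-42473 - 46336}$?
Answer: $- \frac{61334366}{117139071} \approx -0.5236$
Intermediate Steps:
$\frac{\frac{35200}{-2638} + 46514}{-42473 - 46336} = \frac{35200 \left(- \frac{1}{2638}\right) + 46514}{-88809} = \left(- \frac{17600}{1319} + 46514\right) \left(- \frac{1}{88809}\right) = \frac{61334366}{1319} \left(- \frac{1}{88809}\right) = - \frac{61334366}{117139071}$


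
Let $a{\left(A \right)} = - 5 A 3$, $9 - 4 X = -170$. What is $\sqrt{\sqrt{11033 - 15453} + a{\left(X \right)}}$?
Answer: $\frac{\sqrt{-2685 + 8 i \sqrt{1105}}}{2} \approx 1.2815 + 25.94 i$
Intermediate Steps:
$X = \frac{179}{4}$ ($X = \frac{9}{4} - - \frac{85}{2} = \frac{9}{4} + \frac{85}{2} = \frac{179}{4} \approx 44.75$)
$a{\left(A \right)} = - 15 A$
$\sqrt{\sqrt{11033 - 15453} + a{\left(X \right)}} = \sqrt{\sqrt{11033 - 15453} - \frac{2685}{4}} = \sqrt{\sqrt{-4420} - \frac{2685}{4}} = \sqrt{2 i \sqrt{1105} - \frac{2685}{4}} = \sqrt{- \frac{2685}{4} + 2 i \sqrt{1105}}$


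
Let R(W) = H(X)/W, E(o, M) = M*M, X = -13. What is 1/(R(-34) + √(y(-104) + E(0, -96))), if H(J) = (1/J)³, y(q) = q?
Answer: -74698/50843057450847 + 11159582408*√2278/50843057450847 ≈ 0.010476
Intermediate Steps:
H(J) = J⁻³
E(o, M) = M²
R(W) = -1/(2197*W) (R(W) = 1/((-13)³*W) = -1/(2197*W))
1/(R(-34) + √(y(-104) + E(0, -96))) = 1/(-1/2197/(-34) + √(-104 + (-96)²)) = 1/(-1/2197*(-1/34) + √(-104 + 9216)) = 1/(1/74698 + √9112) = 1/(1/74698 + 2*√2278)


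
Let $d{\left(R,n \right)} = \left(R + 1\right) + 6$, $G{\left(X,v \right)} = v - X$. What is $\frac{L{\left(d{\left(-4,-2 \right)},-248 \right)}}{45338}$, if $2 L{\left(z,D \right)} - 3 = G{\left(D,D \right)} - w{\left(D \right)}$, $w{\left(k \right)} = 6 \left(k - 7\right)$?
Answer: $\frac{1533}{90676} \approx 0.016906$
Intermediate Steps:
$d{\left(R,n \right)} = 7 + R$ ($d{\left(R,n \right)} = \left(1 + R\right) + 6 = 7 + R$)
$w{\left(k \right)} = -42 + 6 k$ ($w{\left(k \right)} = 6 \left(-7 + k\right) = -42 + 6 k$)
$L{\left(z,D \right)} = \frac{45}{2} - 3 D$ ($L{\left(z,D \right)} = \frac{3}{2} + \frac{\left(D - D\right) - \left(-42 + 6 D\right)}{2} = \frac{3}{2} + \frac{0 - \left(-42 + 6 D\right)}{2} = \frac{3}{2} + \frac{42 - 6 D}{2} = \frac{3}{2} - \left(-21 + 3 D\right) = \frac{45}{2} - 3 D$)
$\frac{L{\left(d{\left(-4,-2 \right)},-248 \right)}}{45338} = \frac{\frac{45}{2} - -744}{45338} = \left(\frac{45}{2} + 744\right) \frac{1}{45338} = \frac{1533}{2} \cdot \frac{1}{45338} = \frac{1533}{90676}$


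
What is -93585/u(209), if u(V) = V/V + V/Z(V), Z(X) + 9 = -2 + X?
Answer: -1684530/37 ≈ -45528.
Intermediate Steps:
Z(X) = -11 + X (Z(X) = -9 + (-2 + X) = -11 + X)
u(V) = 1 + V/(-11 + V) (u(V) = V/V + V/(-11 + V) = 1 + V/(-11 + V))
-93585/u(209) = -93585*(-11 + 209)/(-11 + 2*209) = -93585*198/(-11 + 418) = -93585/((1/198)*407) = -93585/37/18 = -93585*18/37 = -1684530/37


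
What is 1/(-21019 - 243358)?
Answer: -1/264377 ≈ -3.7825e-6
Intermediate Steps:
1/(-21019 - 243358) = 1/(-264377) = -1/264377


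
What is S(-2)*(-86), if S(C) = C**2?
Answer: -344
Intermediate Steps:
S(-2)*(-86) = (-2)**2*(-86) = 4*(-86) = -344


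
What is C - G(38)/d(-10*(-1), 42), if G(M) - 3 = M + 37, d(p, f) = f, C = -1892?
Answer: -13257/7 ≈ -1893.9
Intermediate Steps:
G(M) = 40 + M (G(M) = 3 + (M + 37) = 3 + (37 + M) = 40 + M)
C - G(38)/d(-10*(-1), 42) = -1892 - (40 + 38)/42 = -1892 - 78/42 = -1892 - 1*13/7 = -1892 - 13/7 = -13257/7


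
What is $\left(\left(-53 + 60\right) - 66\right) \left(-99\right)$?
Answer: $5841$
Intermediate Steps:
$\left(\left(-53 + 60\right) - 66\right) \left(-99\right) = \left(7 - 66\right) \left(-99\right) = \left(-59\right) \left(-99\right) = 5841$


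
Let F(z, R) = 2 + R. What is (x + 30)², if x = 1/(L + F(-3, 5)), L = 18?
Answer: 564001/625 ≈ 902.40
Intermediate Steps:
x = 1/25 (x = 1/(18 + (2 + 5)) = 1/(18 + 7) = 1/25 ≈ 0.040000)
(x + 30)² = (1/25 + 30)² = (751/25)² = 564001/625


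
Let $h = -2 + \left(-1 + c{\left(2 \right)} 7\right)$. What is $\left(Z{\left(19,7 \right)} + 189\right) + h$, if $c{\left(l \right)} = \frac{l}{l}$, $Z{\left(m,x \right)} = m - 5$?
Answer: $207$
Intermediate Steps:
$Z{\left(m,x \right)} = -5 + m$ ($Z{\left(m,x \right)} = m - 5 = -5 + m$)
$c{\left(l \right)} = 1$
$h = 4$ ($h = -2 + \left(-1 + 1 \cdot 7\right) = -2 + \left(-1 + 7\right) = -2 + 6 = 4$)
$\left(Z{\left(19,7 \right)} + 189\right) + h = \left(\left(-5 + 19\right) + 189\right) + 4 = \left(14 + 189\right) + 4 = 203 + 4 = 207$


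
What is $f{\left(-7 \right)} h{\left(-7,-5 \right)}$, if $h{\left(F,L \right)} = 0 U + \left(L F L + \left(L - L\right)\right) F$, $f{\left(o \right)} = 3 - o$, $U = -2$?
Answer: $12250$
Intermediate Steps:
$h{\left(F,L \right)} = F^{2} L^{2}$ ($h{\left(F,L \right)} = 0 \left(-2\right) + \left(L F L + \left(L - L\right)\right) F = 0 + \left(F L L + 0\right) F = 0 + \left(F L^{2} + 0\right) F = 0 + F L^{2} F = 0 + F^{2} L^{2} = F^{2} L^{2}$)
$f{\left(-7 \right)} h{\left(-7,-5 \right)} = \left(3 - -7\right) \left(-7\right)^{2} \left(-5\right)^{2} = \left(3 + 7\right) 49 \cdot 25 = 10 \cdot 1225 = 12250$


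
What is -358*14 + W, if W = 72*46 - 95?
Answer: -1795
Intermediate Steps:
W = 3217 (W = 3312 - 95 = 3217)
-358*14 + W = -358*14 + 3217 = -5012 + 3217 = -1795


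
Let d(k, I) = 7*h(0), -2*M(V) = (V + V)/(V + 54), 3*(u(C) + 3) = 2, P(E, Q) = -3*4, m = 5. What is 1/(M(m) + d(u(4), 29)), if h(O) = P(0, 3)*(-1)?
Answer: 59/4951 ≈ 0.011917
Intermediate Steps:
P(E, Q) = -12
u(C) = -7/3 (u(C) = -3 + (⅓)*2 = -3 + ⅔ = -7/3)
M(V) = -V/(54 + V) (M(V) = -(V + V)/(2*(V + 54)) = -2*V/(2*(54 + V)) = -V/(54 + V))
h(O) = 12 (h(O) = -12*(-1) = 12)
d(k, I) = 84 (d(k, I) = 7*12 = 84)
1/(M(m) + d(u(4), 29)) = 1/(-1*5/(54 + 5) + 84) = 1/(-1*5/59 + 84) = 1/(-1*5*1/59 + 84) = 1/(-5/59 + 84) = 1/(4951/59) = 59/4951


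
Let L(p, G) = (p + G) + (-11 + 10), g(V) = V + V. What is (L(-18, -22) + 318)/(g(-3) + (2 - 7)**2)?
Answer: 277/19 ≈ 14.579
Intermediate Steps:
g(V) = 2*V
L(p, G) = -1 + G + p (L(p, G) = (G + p) - 1 = -1 + G + p)
(L(-18, -22) + 318)/(g(-3) + (2 - 7)**2) = ((-1 - 22 - 18) + 318)/(2*(-3) + (2 - 7)**2) = (-41 + 318)/(-6 + (-5)**2) = 277/(-6 + 25) = 277/19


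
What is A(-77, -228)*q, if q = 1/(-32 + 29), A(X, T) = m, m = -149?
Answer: 149/3 ≈ 49.667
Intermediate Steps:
A(X, T) = -149
q = -⅓ (q = 1/(-3) = -⅓ ≈ -0.33333)
A(-77, -228)*q = -149*(-⅓) = 149/3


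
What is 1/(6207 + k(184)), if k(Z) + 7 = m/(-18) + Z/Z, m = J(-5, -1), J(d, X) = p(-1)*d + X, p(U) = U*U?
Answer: 3/18604 ≈ 0.00016126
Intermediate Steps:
p(U) = U²
J(d, X) = X + d (J(d, X) = (-1)²*d + X = 1*d + X = d + X = X + d)
m = -6 (m = -1 - 5 = -6)
k(Z) = -17/3 (k(Z) = -7 + (-6/(-18) + Z/Z) = -7 + (-6*(-1/18) + 1) = -7 + (⅓ + 1) = -7 + 4/3 = -17/3)
1/(6207 + k(184)) = 1/(6207 - 17/3) = 1/(18604/3) = 3/18604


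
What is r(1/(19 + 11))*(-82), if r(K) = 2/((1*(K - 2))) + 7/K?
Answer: -1011060/59 ≈ -17137.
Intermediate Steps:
r(K) = 2/(-2 + K) + 7/K (r(K) = 2/((1*(-2 + K))) + 7/K = 2/(-2 + K) + 7/K)
r(1/(19 + 11))*(-82) = ((-14 + 9/(19 + 11))/((1/(19 + 11))*(-2 + 1/(19 + 11))))*(-82) = ((-14 + 9/30)/((1/30)*(-2 + 1/30)))*(-82) = ((-14 + 9*(1/30))/((1/30)*(-2 + 1/30)))*(-82) = (30*(-14 + 3/10)/(-59/30))*(-82) = (30*(-30/59)*(-137/10))*(-82) = (12330/59)*(-82) = -1011060/59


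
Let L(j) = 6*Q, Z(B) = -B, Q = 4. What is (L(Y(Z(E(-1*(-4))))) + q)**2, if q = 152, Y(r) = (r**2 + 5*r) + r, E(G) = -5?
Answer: 30976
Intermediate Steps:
Y(r) = r**2 + 6*r
L(j) = 24 (L(j) = 6*4 = 24)
(L(Y(Z(E(-1*(-4))))) + q)**2 = (24 + 152)**2 = 176**2 = 30976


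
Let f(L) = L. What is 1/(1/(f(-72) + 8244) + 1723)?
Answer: 8172/14080357 ≈ 0.00058038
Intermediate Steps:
1/(1/(f(-72) + 8244) + 1723) = 1/(1/(-72 + 8244) + 1723) = 1/(1/8172 + 1723) = 1/(14080357/8172) = 8172/14080357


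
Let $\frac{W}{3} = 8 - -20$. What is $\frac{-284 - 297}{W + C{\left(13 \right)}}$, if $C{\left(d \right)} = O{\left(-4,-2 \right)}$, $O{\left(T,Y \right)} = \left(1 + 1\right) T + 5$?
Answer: $- \frac{581}{81} \approx -7.1728$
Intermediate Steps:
$O{\left(T,Y \right)} = 5 + 2 T$ ($O{\left(T,Y \right)} = 2 T + 5 = 5 + 2 T$)
$C{\left(d \right)} = -3$ ($C{\left(d \right)} = 5 + 2 \left(-4\right) = 5 - 8 = -3$)
$W = 84$ ($W = 3 \left(8 - -20\right) = 3 \left(8 + 20\right) = 3 \cdot 28 = 84$)
$\frac{-284 - 297}{W + C{\left(13 \right)}} = \frac{-284 - 297}{84 - 3} = - \frac{581}{81}$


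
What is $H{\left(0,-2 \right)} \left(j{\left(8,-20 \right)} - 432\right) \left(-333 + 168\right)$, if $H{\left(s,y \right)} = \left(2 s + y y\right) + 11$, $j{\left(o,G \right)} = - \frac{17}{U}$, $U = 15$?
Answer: $1072005$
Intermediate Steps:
$j{\left(o,G \right)} = - \frac{17}{15}$
$H{\left(s,y \right)} = 11 + y^{2} + 2 s$ ($H{\left(s,y \right)} = \left(2 s + y^{2}\right) + 11 = \left(y^{2} + 2 s\right) + 11 = 11 + y^{2} + 2 s$)
$H{\left(0,-2 \right)} \left(j{\left(8,-20 \right)} - 432\right) \left(-333 + 168\right) = \left(11 + \left(-2\right)^{2} + 2 \cdot 0\right) \left(- \frac{17}{15} - 432\right) \left(-333 + 168\right) = \left(11 + 4 + 0\right) \left(\left(- \frac{6497}{15}\right) \left(-165\right)\right) = 15 \cdot 71467 = 1072005$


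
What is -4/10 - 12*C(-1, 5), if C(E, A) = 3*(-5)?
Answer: 898/5 ≈ 179.60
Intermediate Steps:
C(E, A) = -15
-4/10 - 12*C(-1, 5) = -4/10 - 12*(-15) = -4*⅒ + 180 = -⅖ + 180 = 898/5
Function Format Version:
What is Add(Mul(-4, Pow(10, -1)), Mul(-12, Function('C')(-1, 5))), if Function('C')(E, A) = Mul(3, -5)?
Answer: Rational(898, 5) ≈ 179.60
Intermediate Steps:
Function('C')(E, A) = -15
Add(Mul(-4, Pow(10, -1)), Mul(-12, Function('C')(-1, 5))) = Add(Mul(-4, Pow(10, -1)), Mul(-12, -15)) = Add(Mul(-4, Rational(1, 10)), 180) = Add(Rational(-2, 5), 180) = Rational(898, 5)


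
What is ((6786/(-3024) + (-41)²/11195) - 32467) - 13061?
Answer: -85631179387/1880760 ≈ -45530.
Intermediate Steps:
((6786/(-3024) + (-41)²/11195) - 32467) - 13061 = ((6786*(-1/3024) + 1681*(1/11195)) - 32467) - 13061 = ((-377/168 + 1681/11195) - 32467) - 13061 = (-3938107/1880760 - 32467) - 13061 = -61066573027/1880760 - 13061 = -85631179387/1880760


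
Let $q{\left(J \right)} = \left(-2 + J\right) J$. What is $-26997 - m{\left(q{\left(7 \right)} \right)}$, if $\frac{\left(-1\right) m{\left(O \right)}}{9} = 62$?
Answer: $-26439$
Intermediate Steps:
$q{\left(J \right)} = J \left(-2 + J\right)$
$m{\left(O \right)} = -558$ ($m{\left(O \right)} = \left(-9\right) 62 = -558$)
$-26997 - m{\left(q{\left(7 \right)} \right)} = -26997 - -558 = -26997 + 558 = -26439$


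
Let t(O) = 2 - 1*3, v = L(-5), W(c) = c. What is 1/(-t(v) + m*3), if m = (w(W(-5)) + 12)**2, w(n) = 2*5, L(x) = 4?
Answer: 1/1453 ≈ 0.00068823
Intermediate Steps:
w(n) = 10
v = 4
t(O) = -1 (t(O) = 2 - 3 = -1)
m = 484 (m = (10 + 12)**2 = 22**2 = 484)
1/(-t(v) + m*3) = 1/(-1*(-1) + 484*3) = 1/(1 + 1452) = 1/1453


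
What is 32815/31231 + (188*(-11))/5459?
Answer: 114551377/170490029 ≈ 0.67190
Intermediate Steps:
32815/31231 + (188*(-11))/5459 = 32815*(1/31231) - 2068*1/5459 = 32815/31231 - 2068/5459 = 114551377/170490029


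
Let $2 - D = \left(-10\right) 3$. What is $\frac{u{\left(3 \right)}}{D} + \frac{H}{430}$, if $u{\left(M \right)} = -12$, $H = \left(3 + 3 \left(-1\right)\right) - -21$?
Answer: $- \frac{561}{1720} \approx -0.32616$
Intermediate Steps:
$D = 32$ ($D = 2 - \left(-10\right) 3 = 2 - -30 = 2 + 30 = 32$)
$H = 21$ ($H = \left(3 - 3\right) + 21 = 0 + 21 = 21$)
$\frac{u{\left(3 \right)}}{D} + \frac{H}{430} = - \frac{12}{32} + \frac{21}{430} = \left(-12\right) \frac{1}{32} + 21 \cdot \frac{1}{430} = - \frac{3}{8} + \frac{21}{430} = - \frac{561}{1720}$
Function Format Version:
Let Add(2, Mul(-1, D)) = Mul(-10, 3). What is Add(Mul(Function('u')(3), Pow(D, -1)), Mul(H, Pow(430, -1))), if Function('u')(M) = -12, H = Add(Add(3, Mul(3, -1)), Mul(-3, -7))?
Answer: Rational(-561, 1720) ≈ -0.32616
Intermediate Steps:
D = 32 (D = Add(2, Mul(-1, Mul(-10, 3))) = Add(2, Mul(-1, -30)) = Add(2, 30) = 32)
H = 21 (H = Add(Add(3, -3), 21) = Add(0, 21) = 21)
Add(Mul(Function('u')(3), Pow(D, -1)), Mul(H, Pow(430, -1))) = Add(Mul(-12, Pow(32, -1)), Mul(21, Pow(430, -1))) = Add(Mul(-12, Rational(1, 32)), Mul(21, Rational(1, 430))) = Add(Rational(-3, 8), Rational(21, 430)) = Rational(-561, 1720)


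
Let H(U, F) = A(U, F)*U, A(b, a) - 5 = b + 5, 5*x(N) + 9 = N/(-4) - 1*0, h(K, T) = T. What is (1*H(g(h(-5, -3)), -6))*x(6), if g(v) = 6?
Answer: -1008/5 ≈ -201.60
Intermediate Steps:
x(N) = -9/5 - N/20 (x(N) = -9/5 + (N/(-4) - 1*0)/5 = -9/5 + (N*(-¼) + 0)/5 = -9/5 + (-N/4 + 0)/5 = -9/5 + (-N/4)/5 = -9/5 - N/20)
A(b, a) = 10 + b (A(b, a) = 5 + (b + 5) = 5 + (5 + b) = 10 + b)
H(U, F) = U*(10 + U) (H(U, F) = (10 + U)*U = U*(10 + U))
(1*H(g(h(-5, -3)), -6))*x(6) = (1*(6*(10 + 6)))*(-9/5 - 1/20*6) = (1*(6*16))*(-9/5 - 3/10) = (1*96)*(-21/10) = 96*(-21/10) = -1008/5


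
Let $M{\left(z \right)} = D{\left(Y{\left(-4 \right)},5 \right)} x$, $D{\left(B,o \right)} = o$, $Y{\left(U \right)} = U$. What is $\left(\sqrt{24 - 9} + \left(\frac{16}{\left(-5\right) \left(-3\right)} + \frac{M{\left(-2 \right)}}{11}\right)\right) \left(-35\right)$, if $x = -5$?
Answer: $\frac{1393}{33} - 35 \sqrt{15} \approx -93.342$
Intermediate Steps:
$M{\left(z \right)} = -25$ ($M{\left(z \right)} = 5 \left(-5\right) = -25$)
$\left(\sqrt{24 - 9} + \left(\frac{16}{\left(-5\right) \left(-3\right)} + \frac{M{\left(-2 \right)}}{11}\right)\right) \left(-35\right) = \left(\sqrt{24 - 9} + \left(\frac{16}{\left(-5\right) \left(-3\right)} - \frac{25}{11}\right)\right) \left(-35\right) = \left(\sqrt{15} + \left(\frac{16}{15} - \frac{25}{11}\right)\right) \left(-35\right) = \left(\sqrt{15} - \frac{199}{165}\right) \left(-35\right) = \left(- \frac{199}{165} + \sqrt{15}\right) \left(-35\right) = \frac{1393}{33} - 35 \sqrt{15}$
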